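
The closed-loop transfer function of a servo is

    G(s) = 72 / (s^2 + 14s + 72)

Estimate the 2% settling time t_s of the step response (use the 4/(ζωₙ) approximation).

Comparing s^2 + 14s + 72 to s^2 + 2ζωₙs + ωₙ²: ωₙ = √72 ≈ 8.485 rad/s and ζ = 14/(2·√72) ≈ 0.8250.
ζωₙ = 14/2 = 7, so t_s ≈ 4/(ζωₙ) = 4/7 ≈ 0.5714 s.

t_s ≈ 0.5714 s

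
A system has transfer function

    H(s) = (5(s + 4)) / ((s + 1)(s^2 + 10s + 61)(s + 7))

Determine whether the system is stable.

stable

The poles can be read from the denominator factors: s = -1, -5 ± 6j, -7.
Since all poles lie strictly in the left half-plane, the system is stable.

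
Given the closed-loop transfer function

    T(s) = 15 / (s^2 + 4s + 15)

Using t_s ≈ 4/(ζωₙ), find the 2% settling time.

t_s ≈ 2 s

Comparing s^2 + 4s + 15 to s^2 + 2ζωₙs + ωₙ²: ωₙ = √15 ≈ 3.873 rad/s and ζ = 4/(2·√15) ≈ 0.5164.
ζωₙ = 4/2 = 2, so t_s ≈ 4/(ζωₙ) = 4/2 = 2 s.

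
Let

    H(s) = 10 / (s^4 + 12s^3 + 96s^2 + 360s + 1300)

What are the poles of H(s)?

s = -1 + 5j, -1 - 5j, -5 + 5j, -5 - 5j

The poles are the roots of the denominator s^4 + 12s^3 + 96s^2 + 360s + 1300 = 0.
No real roots exist; factor into two real quadratics: (s^2 + 2s + 26)(s^2 + 10s + 50) = 0.
Each quadratic gives a conjugate pair via the quadratic formula.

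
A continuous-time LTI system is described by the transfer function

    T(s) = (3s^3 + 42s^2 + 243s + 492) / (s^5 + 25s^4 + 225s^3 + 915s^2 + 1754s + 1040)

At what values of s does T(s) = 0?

Set the numerator to zero: 3s^3 + 42s^2 + 243s + 492 = 0, i.e. 3·(s^3 + 14s^2 + 81s + 164) = 0.
Factoring: (s^2 + 10s + 41)(s + 4) = 0.

s = -5 ± 4j, -4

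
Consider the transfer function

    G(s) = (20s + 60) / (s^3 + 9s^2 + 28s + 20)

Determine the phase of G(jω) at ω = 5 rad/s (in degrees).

At s = j5: numerator = 60 + j100, denominator = -205 + j15.
∠G = ∠num − ∠den = 59.036° − (175.82°) = -116.8°.

∠G(j5) ≈ -116.8°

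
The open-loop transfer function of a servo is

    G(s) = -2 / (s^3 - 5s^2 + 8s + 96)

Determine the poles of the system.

The poles are the roots of the denominator s^3 - 5s^2 + 8s + 96 = 0.
Trying s = -3: the polynomial evaluates to 0, so (s + 3) is a factor.
Dividing out leaves s^2 - 8s + 32 = 0.
The quadratic formula then gives s = 4 ± 4j.

s = 4 + 4j, 4 - 4j, -3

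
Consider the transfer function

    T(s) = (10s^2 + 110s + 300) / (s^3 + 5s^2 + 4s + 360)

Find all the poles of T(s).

The poles are the roots of the denominator s^3 + 5s^2 + 4s + 360 = 0.
Trying s = -9: the polynomial evaluates to 0, so (s + 9) is a factor.
Dividing out leaves s^2 - 4s + 40 = 0.
The quadratic formula then gives s = 2 ± 6j.

s = 2 ± 6j, -9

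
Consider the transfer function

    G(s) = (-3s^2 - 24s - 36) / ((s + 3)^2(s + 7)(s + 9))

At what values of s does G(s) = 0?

s = -6, -2

Set the numerator to zero: -3s^2 - 24s - 36 = 0, i.e. -3·(s^2 + 8s + 12) = 0.
Factoring: (s + 6)(s + 2) = 0.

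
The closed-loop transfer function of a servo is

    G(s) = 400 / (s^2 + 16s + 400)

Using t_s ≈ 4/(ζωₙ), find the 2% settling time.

t_s ≈ 0.5000 s

Comparing s^2 + 16s + 400 to s^2 + 2ζωₙs + ωₙ²: ωₙ = 20 rad/s and ζ = 16/(2·20) = 0.4.
ζωₙ = 16/2 = 8, so t_s ≈ 4/(ζωₙ) = 4/8 = 0.5000 s.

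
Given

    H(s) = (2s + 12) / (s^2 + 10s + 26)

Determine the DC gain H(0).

H(0) = 6/13 ≈ 0.4615

Set s = 0: H(0) = (12) / (26) = 6/13.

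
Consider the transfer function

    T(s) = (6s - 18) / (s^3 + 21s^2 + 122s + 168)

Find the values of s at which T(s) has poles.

The poles are the roots of the denominator s^3 + 21s^2 + 122s + 168 = 0.
Trying s = -7: the polynomial evaluates to 0, so (s + 7) is a factor.
Dividing out leaves s^2 + 14s + 24 = 0.
Factoring the quadratic: (s + 2)(s + 12) = 0.

s = -7, -2, -12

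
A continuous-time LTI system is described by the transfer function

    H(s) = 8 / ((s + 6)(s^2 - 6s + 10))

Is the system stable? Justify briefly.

The poles can be read from the denominator factors: s = -6, 3 ± j.
Since the pole(s) at s = 3 ± j lie in the right half-plane, the system is unstable.

unstable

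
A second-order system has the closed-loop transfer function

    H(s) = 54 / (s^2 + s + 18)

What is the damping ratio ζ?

Compare the denominator to the standard form s^2 + 2ζωₙs + ωₙ².
ωₙ² = 18, so ωₙ = √18 ≈ 4.243 rad/s.
2ζωₙ = 1, so ζ = 1/(2·√18) ≈ 0.1179.
With ζ = 0.1179 the response is underdamped.

ζ ≈ 0.1179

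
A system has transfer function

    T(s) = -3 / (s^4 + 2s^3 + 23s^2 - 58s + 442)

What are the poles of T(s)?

The poles are the roots of the denominator s^4 + 2s^3 + 23s^2 - 58s + 442 = 0.
No real roots exist; factor into two real quadratics: (s^2 - 4s + 13)(s^2 + 6s + 34) = 0.
Each quadratic gives a conjugate pair via the quadratic formula.

s = 2 + 3j, 2 - 3j, -3 + 5j, -3 - 5j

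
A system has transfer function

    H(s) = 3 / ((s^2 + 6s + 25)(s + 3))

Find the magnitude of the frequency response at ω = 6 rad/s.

Substitute s = j6: numerator = 3, denominator = -249 + j42.
|H(j6)| = |3| / |-249 + j42| = 3 / 252.52 ≈ 0.01188.

|H(j6)| ≈ 0.01188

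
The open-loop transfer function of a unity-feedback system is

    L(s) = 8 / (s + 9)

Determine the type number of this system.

The denominator has no factor of s at the origin — no free integrator — so this is a Type 0 system.

Type 0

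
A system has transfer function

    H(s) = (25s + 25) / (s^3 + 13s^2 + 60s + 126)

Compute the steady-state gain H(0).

H(0) = 25/126 ≈ 0.1984

Set s = 0: H(0) = (25) / (126) = 25/126.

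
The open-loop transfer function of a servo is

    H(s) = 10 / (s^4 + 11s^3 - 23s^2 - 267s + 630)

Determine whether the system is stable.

unstable

The denominator s^4 + 11s^3 - 23s^2 - 267s + 630 factors as (s - 3)^2(s + 7)(s + 10), giving poles at s = 3, -7, 3, -10.
Since the pole(s) at s = 3, 3 lie in the right half-plane, the system is unstable.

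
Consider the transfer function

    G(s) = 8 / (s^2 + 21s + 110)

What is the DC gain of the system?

G(0) = 4/55 ≈ 0.07273

Set s = 0: G(0) = (8) / (110) = 4/55.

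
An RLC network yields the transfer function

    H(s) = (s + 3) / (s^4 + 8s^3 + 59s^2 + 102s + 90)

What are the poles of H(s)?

The poles are the roots of the denominator s^4 + 8s^3 + 59s^2 + 102s + 90 = 0.
No real roots exist; factor into two real quadratics: (s^2 + 2s + 2)(s^2 + 6s + 45) = 0.
Each quadratic gives a conjugate pair via the quadratic formula.

s = -1 ± j, -3 ± 6j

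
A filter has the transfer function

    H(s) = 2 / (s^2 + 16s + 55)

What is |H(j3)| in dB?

Substitute s = j3: numerator = 2, denominator = 46 + j48.
|H(j3)| = |2| / |46 + j48| = 2 / 66.483 ≈ 0.03008.
In decibels: 20·log₁₀(0.03008) ≈ -30.4 dB.

|H(j3)|_dB ≈ -30.4 dB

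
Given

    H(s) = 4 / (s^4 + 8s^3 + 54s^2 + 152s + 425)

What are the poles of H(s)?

The poles are the roots of the denominator s^4 + 8s^3 + 54s^2 + 152s + 425 = 0.
No real roots exist; factor into two real quadratics: (s^2 + 6s + 25)(s^2 + 2s + 17) = 0.
Each quadratic gives a conjugate pair via the quadratic formula.

s = -3 ± 4j, -1 ± 4j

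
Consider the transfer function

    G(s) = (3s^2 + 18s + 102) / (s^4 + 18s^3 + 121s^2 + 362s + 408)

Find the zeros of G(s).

Set the numerator to zero: 3s^2 + 18s + 102 = 0, i.e. 3·(s^2 + 6s + 34) = 0.
Factoring: (s^2 + 6s + 34) = 0.

s = -3 ± 5j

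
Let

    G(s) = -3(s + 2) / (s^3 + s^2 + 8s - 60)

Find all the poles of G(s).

The poles are the roots of the denominator s^3 + s^2 + 8s - 60 = 0.
Trying s = 3: the polynomial evaluates to 0, so (s - 3) is a factor.
Dividing out leaves s^2 + 4s + 20 = 0.
The quadratic formula then gives s = -2 ± 4j.

s = -2 + 4j, -2 - 4j, 3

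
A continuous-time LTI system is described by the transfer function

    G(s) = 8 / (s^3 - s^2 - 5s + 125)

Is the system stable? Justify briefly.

The denominator s^3 - s^2 - 5s + 125 factors as (s + 5)(s^2 - 6s + 25), giving poles at s = -5, 3 + 4j, 3 - 4j.
Since the pole(s) at s = 3 + 4j, 3 - 4j lie in the right half-plane, the system is unstable.

unstable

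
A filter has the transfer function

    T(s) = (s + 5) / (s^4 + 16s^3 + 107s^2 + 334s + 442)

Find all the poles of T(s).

The poles are the roots of the denominator s^4 + 16s^3 + 107s^2 + 334s + 442 = 0.
No real roots exist; factor into two real quadratics: (s^2 + 6s + 13)(s^2 + 10s + 34) = 0.
Each quadratic gives a conjugate pair via the quadratic formula.

s = -3 ± 2j, -5 ± 3j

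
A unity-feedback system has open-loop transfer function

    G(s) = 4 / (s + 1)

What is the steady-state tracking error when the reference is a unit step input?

e_ss = 0.2000

G(s) has no poles at the origin.
This is a Type 0 system. Kp = lim_{s→0} G(s) = 4/1.
e_ss = 1/(1 + Kp) = 1/(1 + 4) = 1/5 ≈ 0.2000.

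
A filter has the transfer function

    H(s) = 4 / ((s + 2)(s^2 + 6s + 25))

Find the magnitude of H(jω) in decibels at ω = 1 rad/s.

|H(j1)|_dB ≈ -22.8 dB

Substitute s = j1: numerator = 4, denominator = 42 + j36.
|H(j1)| = |4| / |42 + j36| = 4 / 55.317 ≈ 0.07231.
In decibels: 20·log₁₀(0.07231) ≈ -22.8 dB.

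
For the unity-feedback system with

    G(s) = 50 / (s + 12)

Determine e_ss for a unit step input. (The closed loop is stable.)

G(s) has no poles at the origin.
This is a Type 0 system. Kp = lim_{s→0} G(s) = 50/12 = 25/6.
e_ss = 1/(1 + Kp) = 1/(1 + 25/6) = 6/31 ≈ 0.1935.

e_ss = 0.1935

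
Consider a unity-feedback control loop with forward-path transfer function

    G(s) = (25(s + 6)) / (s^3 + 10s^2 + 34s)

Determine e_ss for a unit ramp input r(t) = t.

e_ss = 0.2267

G(s) has one pole at the origin.
This is a Type 1 system. Kv = lim_{s→0} s·G(s) = 150/34 = 75/17.
e_ss = 1/Kv = 1/(75/17) = 17/75 ≈ 0.2267.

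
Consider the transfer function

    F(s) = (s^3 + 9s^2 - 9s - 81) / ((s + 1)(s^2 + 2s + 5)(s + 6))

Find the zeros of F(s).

s = 3, -3, -9

Set the numerator to zero: s^3 + 9s^2 - 9s - 81 = 0.
Factoring: (s - 3)(s + 3)(s + 9) = 0.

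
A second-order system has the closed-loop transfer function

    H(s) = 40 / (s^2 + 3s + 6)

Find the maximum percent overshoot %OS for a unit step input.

%OS ≈ 8.77%

Comparing s^2 + 3s + 6 to s^2 + 2ζωₙs + ωₙ²: ωₙ = √6 ≈ 2.449 rad/s and ζ = 3/(2·√6) ≈ 0.6124.
%OS = 100·exp(−πζ/√(1−ζ²)) = 100·exp(−π·0.6124/√(1−0.6124²)) ≈ 8.77%.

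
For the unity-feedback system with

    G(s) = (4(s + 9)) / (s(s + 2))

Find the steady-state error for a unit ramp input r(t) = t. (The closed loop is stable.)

G(s) has one pole at the origin.
This is a Type 1 system. Kv = lim_{s→0} s·G(s) = 36/2 = 18.
e_ss = 1/Kv = 1/(18) = 1/18 ≈ 0.05556.

e_ss = 0.05556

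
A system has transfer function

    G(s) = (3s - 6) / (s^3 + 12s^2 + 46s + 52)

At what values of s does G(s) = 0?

Set the numerator to zero: 3s - 6 = 0, i.e. 3·(s - 2) = 0.
So s = 2.

s = 2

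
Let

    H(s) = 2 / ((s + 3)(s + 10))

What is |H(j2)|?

|H(j2)| ≈ 0.05439

Substitute s = j2: numerator = 2, denominator = 26 + j26.
|H(j2)| = |2| / |26 + j26| = 2 / 36.770 ≈ 0.05439.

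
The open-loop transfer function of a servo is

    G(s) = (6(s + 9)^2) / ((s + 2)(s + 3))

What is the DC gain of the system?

At s = 0 each factor (s + a) contributes a and each (s^2 + bs + c) contributes c.
G(0) = 6·(9) · (9) / ((2) · (3)) = 486/6 = 81.

G(0) = 81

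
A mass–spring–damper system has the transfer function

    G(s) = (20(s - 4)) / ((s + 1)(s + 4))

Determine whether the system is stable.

stable

The poles can be read from the denominator factors: s = -1, -4.
Since all poles lie strictly in the left half-plane, the system is stable.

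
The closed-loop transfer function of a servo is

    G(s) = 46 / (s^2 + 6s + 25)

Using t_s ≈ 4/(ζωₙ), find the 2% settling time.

t_s ≈ 1.333 s

Comparing s^2 + 6s + 25 to s^2 + 2ζωₙs + ωₙ²: ωₙ = 5 rad/s and ζ = 6/(2·5) = 0.6.
ζωₙ = 6/2 = 3, so t_s ≈ 4/(ζωₙ) = 4/3 ≈ 1.333 s.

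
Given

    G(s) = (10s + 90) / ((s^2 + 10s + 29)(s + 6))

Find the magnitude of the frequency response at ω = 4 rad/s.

|G(j4)| ≈ 0.3247

Substitute s = j4: numerator = 90 + j40, denominator = -82 + j292.
|G(j4)| = |90 + j40| / |-82 + j292| = 98.489 / 303.30 ≈ 0.3247.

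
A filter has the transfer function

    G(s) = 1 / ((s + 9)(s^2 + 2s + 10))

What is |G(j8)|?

|G(j8)| ≈ 0.001475

Substitute s = j8: numerator = 1, denominator = -614 - j288.
|G(j8)| = |1| / |-614 - j288| = 1 / 678.19 ≈ 0.001475.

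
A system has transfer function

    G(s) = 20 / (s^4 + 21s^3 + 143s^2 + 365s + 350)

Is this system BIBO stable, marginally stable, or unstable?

The denominator s^4 + 21s^3 + 143s^2 + 365s + 350 factors as (s + 10)(s^2 + 4s + 5)(s + 7), giving poles at s = -10, -2 + j, -2 - j, -7.
Since all poles lie strictly in the left half-plane, the system is stable.

stable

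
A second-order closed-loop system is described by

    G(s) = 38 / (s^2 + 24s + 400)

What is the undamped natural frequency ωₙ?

ωₙ = 20 rad/s

Compare the denominator to the standard form s^2 + 2ζωₙs + ωₙ².
ωₙ² = 400, so ωₙ = 20 rad/s.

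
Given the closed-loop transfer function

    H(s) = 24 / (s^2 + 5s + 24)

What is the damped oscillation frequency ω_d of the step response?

ω_d ≈ 4.213 rad/s

Comparing s^2 + 5s + 24 to s^2 + 2ζωₙs + ωₙ²: ωₙ = √24 ≈ 4.899 rad/s and ζ = 5/(2·√24) ≈ 0.5103.
ζωₙ = 5/2 = 2.5, so ω_d = ωₙ√(1−ζ²) = √(ωₙ² − (ζωₙ)²) = √(24 − 2.5²) = √17.75 ≈ 4.213 rad/s.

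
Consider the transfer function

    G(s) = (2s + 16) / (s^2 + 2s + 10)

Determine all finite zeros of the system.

s = -8

Set the numerator to zero: 2s + 16 = 0, i.e. 2·(s + 8) = 0.
So s = -8.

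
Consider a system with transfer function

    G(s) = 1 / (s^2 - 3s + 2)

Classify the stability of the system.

The denominator s^2 - 3s + 2 factors as (s - 1)(s - 2), giving poles at s = 1, 2.
Since the pole(s) at s = 1, 2 lie in the right half-plane, the system is unstable.

unstable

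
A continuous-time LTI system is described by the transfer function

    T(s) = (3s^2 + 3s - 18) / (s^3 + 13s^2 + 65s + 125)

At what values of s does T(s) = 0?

Set the numerator to zero: 3s^2 + 3s - 18 = 0, i.e. 3·(s^2 + s - 6) = 0.
Factoring: (s - 2)(s + 3) = 0.

s = 2, -3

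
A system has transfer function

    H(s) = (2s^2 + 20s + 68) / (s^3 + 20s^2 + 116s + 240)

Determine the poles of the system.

The poles are the roots of the denominator s^3 + 20s^2 + 116s + 240 = 0.
Trying s = -12: the polynomial evaluates to 0, so (s + 12) is a factor.
Dividing out leaves s^2 + 8s + 20 = 0.
The quadratic formula then gives s = -4 ± 2j.

s = -4 ± 2j, -12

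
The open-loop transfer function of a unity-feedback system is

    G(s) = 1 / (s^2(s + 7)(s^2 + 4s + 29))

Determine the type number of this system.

Type 2

The denominator has 2 factors of s at the origin (free integrators), so this is a Type 2 system.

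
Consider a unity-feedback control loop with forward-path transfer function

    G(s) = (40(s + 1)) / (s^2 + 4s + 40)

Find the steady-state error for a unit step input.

e_ss = 0.5000

G(s) has no poles at the origin.
This is a Type 0 system. Kp = lim_{s→0} G(s) = 40/40 = 1.
e_ss = 1/(1 + Kp) = 1/(1 + 1) = 1/2 ≈ 0.5000.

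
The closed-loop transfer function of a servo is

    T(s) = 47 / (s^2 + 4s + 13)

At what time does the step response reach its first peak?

t_p ≈ 1.047 s

Comparing s^2 + 4s + 13 to s^2 + 2ζωₙs + ωₙ²: ωₙ = √13 ≈ 3.606 rad/s and ζ = 4/(2·√13) ≈ 0.5547.
ζωₙ = 4/2 = 2, so ω_d = ωₙ√(1−ζ²) = √(ωₙ² − (ζωₙ)²) = √(13 − 2²) = √9 = 3 rad/s.
t_p = π/ω_d = π/3 ≈ 1.047 s.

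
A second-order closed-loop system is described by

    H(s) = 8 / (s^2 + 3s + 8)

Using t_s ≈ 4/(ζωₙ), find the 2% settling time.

Comparing s^2 + 3s + 8 to s^2 + 2ζωₙs + ωₙ²: ωₙ = √8 ≈ 2.828 rad/s and ζ = 3/(2·√8) ≈ 0.5303.
ζωₙ = 3/2 = 1.5, so t_s ≈ 4/(ζωₙ) = 4/1.5 ≈ 2.667 s.

t_s ≈ 2.667 s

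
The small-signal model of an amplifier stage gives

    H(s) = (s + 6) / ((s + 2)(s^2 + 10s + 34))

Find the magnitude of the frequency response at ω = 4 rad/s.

Substitute s = j4: numerator = 6 + j4, denominator = -124 + j152.
|H(j4)| = |6 + j4| / |-124 + j152| = 7.2111 / 196.16 ≈ 0.03676.

|H(j4)| ≈ 0.03676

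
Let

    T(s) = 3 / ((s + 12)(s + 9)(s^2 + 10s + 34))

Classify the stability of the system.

stable

The poles can be read from the denominator factors: s = -12, -9, -5 ± 3j.
Since all poles lie strictly in the left half-plane, the system is stable.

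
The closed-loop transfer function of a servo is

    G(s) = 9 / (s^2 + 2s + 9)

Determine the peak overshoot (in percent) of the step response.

Comparing s^2 + 2s + 9 to s^2 + 2ζωₙs + ωₙ²: ωₙ = 3 rad/s and ζ = 2/(2·3) ≈ 0.3333.
%OS = 100·exp(−πζ/√(1−ζ²)) = 100·exp(−π·0.3333/√(1−0.3333²)) ≈ 32.9%.

%OS ≈ 32.9%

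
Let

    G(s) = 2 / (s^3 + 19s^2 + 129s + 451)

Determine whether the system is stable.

The denominator s^3 + 19s^2 + 129s + 451 factors as (s + 11)(s^2 + 8s + 41), giving poles at s = -11, -4 + 5j, -4 - 5j.
Since all poles lie strictly in the left half-plane, the system is stable.

stable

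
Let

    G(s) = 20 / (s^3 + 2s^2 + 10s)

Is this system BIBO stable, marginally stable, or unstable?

marginally stable

The denominator s^3 + 2s^2 + 10s factors as s(s^2 + 2s + 10), giving poles at s = 0, -1 + 3j, -1 - 3j.
Since the simple pole(s) at s = 0 lie on the jω-axis with none in the right half-plane, the system is marginally stable.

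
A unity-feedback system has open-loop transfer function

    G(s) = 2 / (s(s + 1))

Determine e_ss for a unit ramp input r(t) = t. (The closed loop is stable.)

G(s) has one pole at the origin.
This is a Type 1 system. Kv = lim_{s→0} s·G(s) = 2/1.
e_ss = 1/Kv = 1/(2) = 1/2 ≈ 0.5000.

e_ss = 0.5000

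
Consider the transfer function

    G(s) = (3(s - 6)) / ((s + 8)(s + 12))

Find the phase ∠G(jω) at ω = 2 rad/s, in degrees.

At s = j2: numerator = -18 + j6, denominator = 92 + j40.
∠G = ∠num − ∠den = 161.57° − (23.499°) = 138.1°.

∠G(j2) ≈ 138.1°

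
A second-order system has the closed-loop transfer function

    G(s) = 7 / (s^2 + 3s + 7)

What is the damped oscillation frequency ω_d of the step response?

Comparing s^2 + 3s + 7 to s^2 + 2ζωₙs + ωₙ²: ωₙ = √7 ≈ 2.646 rad/s and ζ = 3/(2·√7) ≈ 0.5669.
ζωₙ = 3/2 = 1.5, so ω_d = ωₙ√(1−ζ²) = √(ωₙ² − (ζωₙ)²) = √(7 − 1.5²) = √4.75 ≈ 2.179 rad/s.

ω_d ≈ 2.179 rad/s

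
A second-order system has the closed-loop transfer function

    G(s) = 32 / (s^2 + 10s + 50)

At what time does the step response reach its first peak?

Comparing s^2 + 10s + 50 to s^2 + 2ζωₙs + ωₙ²: ωₙ = √50 ≈ 7.071 rad/s and ζ = 10/(2·√50) ≈ 0.7071.
ζωₙ = 10/2 = 5, so ω_d = ωₙ√(1−ζ²) = √(ωₙ² − (ζωₙ)²) = √(50 − 5²) = √25 = 5 rad/s.
t_p = π/ω_d = π/5 ≈ 0.6283 s.

t_p ≈ 0.6283 s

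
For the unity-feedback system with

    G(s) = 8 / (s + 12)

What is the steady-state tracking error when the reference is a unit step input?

e_ss = 0.6000

G(s) has no poles at the origin.
This is a Type 0 system. Kp = lim_{s→0} G(s) = 8/12 = 2/3.
e_ss = 1/(1 + Kp) = 1/(1 + 2/3) = 3/5 ≈ 0.6000.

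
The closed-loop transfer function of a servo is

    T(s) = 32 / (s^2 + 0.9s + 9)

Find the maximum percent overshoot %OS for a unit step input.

Comparing s^2 + 0.9s + 9 to s^2 + 2ζωₙs + ωₙ²: ωₙ = 3 rad/s and ζ = 0.9/(2·3) = 0.15.
%OS = 100·exp(−πζ/√(1−ζ²)) = 100·exp(−π·0.15/√(1−0.15²)) ≈ 62.1%.

%OS ≈ 62.1%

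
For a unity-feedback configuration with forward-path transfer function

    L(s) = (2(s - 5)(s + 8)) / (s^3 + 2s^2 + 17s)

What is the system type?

Type 1

The denominator has 1 factor of s at the origin (free integrator), so this is a Type 1 system.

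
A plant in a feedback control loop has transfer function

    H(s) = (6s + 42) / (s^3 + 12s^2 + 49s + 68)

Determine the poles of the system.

The poles are the roots of the denominator s^3 + 12s^2 + 49s + 68 = 0.
Trying s = -4: the polynomial evaluates to 0, so (s + 4) is a factor.
Dividing out leaves s^2 + 8s + 17 = 0.
The quadratic formula then gives s = -4 ± 1j.

s = -4 + j, -4 - j, -4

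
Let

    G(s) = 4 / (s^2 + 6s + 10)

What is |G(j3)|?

Substitute s = j3: numerator = 4, denominator = 1 + j18.
|G(j3)| = |4| / |1 + j18| = 4 / 18.028 ≈ 0.2219.

|G(j3)| ≈ 0.2219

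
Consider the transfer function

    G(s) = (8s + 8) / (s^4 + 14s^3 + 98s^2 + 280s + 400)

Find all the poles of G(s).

The poles are the roots of the denominator s^4 + 14s^3 + 98s^2 + 280s + 400 = 0.
No real roots exist; factor into two real quadratics: (s^2 + 10s + 50)(s^2 + 4s + 8) = 0.
Each quadratic gives a conjugate pair via the quadratic formula.

s = -5 ± 5j, -2 ± 2j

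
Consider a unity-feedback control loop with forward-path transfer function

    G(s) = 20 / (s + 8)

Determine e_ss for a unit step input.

e_ss = 0.2857

G(s) has no poles at the origin.
This is a Type 0 system. Kp = lim_{s→0} G(s) = 20/8 = 5/2.
e_ss = 1/(1 + Kp) = 1/(1 + 5/2) = 2/7 ≈ 0.2857.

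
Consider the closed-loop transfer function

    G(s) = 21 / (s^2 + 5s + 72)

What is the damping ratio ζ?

Compare the denominator to the standard form s^2 + 2ζωₙs + ωₙ².
ωₙ² = 72, so ωₙ = √72 ≈ 8.485 rad/s.
2ζωₙ = 5, so ζ = 5/(2·√72) ≈ 0.2946.

ζ ≈ 0.2946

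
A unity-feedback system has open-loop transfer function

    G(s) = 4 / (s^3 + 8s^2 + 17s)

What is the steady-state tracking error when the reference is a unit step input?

G(s) has one pole at the origin.
This is a Type 1 system; for a step input the steady-state error is zero.

e_ss = 0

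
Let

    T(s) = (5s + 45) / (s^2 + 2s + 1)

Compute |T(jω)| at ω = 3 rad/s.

|T(j3)| ≈ 4.743

Substitute s = j3: numerator = 45 + j15, denominator = -8 + j6.
|T(j3)| = |45 + j15| / |-8 + j6| = 47.434 / 10 ≈ 4.743.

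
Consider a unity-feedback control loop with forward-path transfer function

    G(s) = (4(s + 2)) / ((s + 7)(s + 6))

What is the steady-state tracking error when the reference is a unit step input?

G(s) has no poles at the origin.
This is a Type 0 system. Kp = lim_{s→0} G(s) = 8/42 = 4/21.
e_ss = 1/(1 + Kp) = 1/(1 + 4/21) = 21/25 ≈ 0.8400.

e_ss = 0.8400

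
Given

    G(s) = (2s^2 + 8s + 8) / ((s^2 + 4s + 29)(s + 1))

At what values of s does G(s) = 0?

Set the numerator to zero: 2s^2 + 8s + 8 = 0, i.e. 2·(s^2 + 4s + 4) = 0.
Factoring: (s + 2)^2 = 0.

s = -2, -2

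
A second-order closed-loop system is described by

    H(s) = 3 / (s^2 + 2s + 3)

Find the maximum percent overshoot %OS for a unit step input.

%OS ≈ 10.8%

Comparing s^2 + 2s + 3 to s^2 + 2ζωₙs + ωₙ²: ωₙ = √3 ≈ 1.732 rad/s and ζ = 2/(2·√3) ≈ 0.5774.
%OS = 100·exp(−πζ/√(1−ζ²)) = 100·exp(−π·0.5774/√(1−0.5774²)) ≈ 10.8%.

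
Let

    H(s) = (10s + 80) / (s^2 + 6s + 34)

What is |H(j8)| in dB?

Substitute s = j8: numerator = 80 + j80, denominator = -30 + j48.
|H(j8)| = |80 + j80| / |-30 + j48| = 113.14 / 56.604 ≈ 1.999.
In decibels: 20·log₁₀(1.999) ≈ 6.02 dB.

|H(j8)|_dB ≈ 6.02 dB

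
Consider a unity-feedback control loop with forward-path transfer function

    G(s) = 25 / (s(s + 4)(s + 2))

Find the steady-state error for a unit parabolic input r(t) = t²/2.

e_ss = ∞

G(s) has one pole at the origin.
This is a Type 1 system; Ka = lim_{s→0} s^2·G(s) = 0, so the steady-state error for a parabola input is infinite.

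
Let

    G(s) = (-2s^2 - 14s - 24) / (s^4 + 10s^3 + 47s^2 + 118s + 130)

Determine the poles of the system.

s = -3 + j, -3 - j, -2 + 3j, -2 - 3j

The poles are the roots of the denominator s^4 + 10s^3 + 47s^2 + 118s + 130 = 0.
No real roots exist; factor into two real quadratics: (s^2 + 6s + 10)(s^2 + 4s + 13) = 0.
Each quadratic gives a conjugate pair via the quadratic formula.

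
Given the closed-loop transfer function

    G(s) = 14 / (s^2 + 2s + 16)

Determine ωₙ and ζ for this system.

Compare the denominator to the standard form s^2 + 2ζωₙs + ωₙ².
ωₙ² = 16, so ωₙ = 4 rad/s.
2ζωₙ = 2, so ζ = 2/(2·4) = 0.25.
With ζ = 0.25 the response is underdamped.

ωₙ = 4 rad/s, ζ = 0.25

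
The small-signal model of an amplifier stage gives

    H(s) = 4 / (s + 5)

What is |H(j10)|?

|H(j10)| ≈ 0.3578

Substitute s = j10: numerator = 4, denominator = 5 + j10.
|H(j10)| = |4| / |5 + j10| = 4 / 11.180 ≈ 0.3578.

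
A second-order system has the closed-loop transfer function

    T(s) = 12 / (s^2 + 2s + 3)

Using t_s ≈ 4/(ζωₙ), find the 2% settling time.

t_s ≈ 4 s

Comparing s^2 + 2s + 3 to s^2 + 2ζωₙs + ωₙ²: ωₙ = √3 ≈ 1.732 rad/s and ζ = 2/(2·√3) ≈ 0.5774.
ζωₙ = 2/2 = 1, so t_s ≈ 4/(ζωₙ) = 4/1 = 4 s.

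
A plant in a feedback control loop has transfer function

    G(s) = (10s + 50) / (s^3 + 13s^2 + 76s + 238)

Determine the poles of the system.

s = -7, -3 + 5j, -3 - 5j

The poles are the roots of the denominator s^3 + 13s^2 + 76s + 238 = 0.
Trying s = -7: the polynomial evaluates to 0, so (s + 7) is a factor.
Dividing out leaves s^2 + 6s + 34 = 0.
The quadratic formula then gives s = -3 ± 5j.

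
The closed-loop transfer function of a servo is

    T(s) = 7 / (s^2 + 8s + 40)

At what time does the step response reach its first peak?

Comparing s^2 + 8s + 40 to s^2 + 2ζωₙs + ωₙ²: ωₙ = √40 ≈ 6.325 rad/s and ζ = 8/(2·√40) ≈ 0.6325.
ζωₙ = 8/2 = 4, so ω_d = ωₙ√(1−ζ²) = √(ωₙ² − (ζωₙ)²) = √(40 − 4²) = √24 ≈ 4.899 rad/s.
t_p = π/ω_d = π/4.899 ≈ 0.6413 s.

t_p ≈ 0.6413 s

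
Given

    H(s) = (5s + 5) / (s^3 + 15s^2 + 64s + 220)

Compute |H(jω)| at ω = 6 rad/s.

|H(j6)| ≈ 0.08415

Substitute s = j6: numerator = 5 + j30, denominator = -320 + j168.
|H(j6)| = |5 + j30| / |-320 + j168| = 30.414 / 361.42 ≈ 0.08415.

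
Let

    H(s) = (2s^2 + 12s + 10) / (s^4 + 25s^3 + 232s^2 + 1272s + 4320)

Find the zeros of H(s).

Set the numerator to zero: 2s^2 + 12s + 10 = 0, i.e. 2·(s^2 + 6s + 5) = 0.
Factoring: (s + 5)(s + 1) = 0.

s = -5, -1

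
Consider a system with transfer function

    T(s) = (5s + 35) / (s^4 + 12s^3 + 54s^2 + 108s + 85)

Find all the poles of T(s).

s = -2 + j, -2 - j, -4 + j, -4 - j

The poles are the roots of the denominator s^4 + 12s^3 + 54s^2 + 108s + 85 = 0.
No real roots exist; factor into two real quadratics: (s^2 + 4s + 5)(s^2 + 8s + 17) = 0.
Each quadratic gives a conjugate pair via the quadratic formula.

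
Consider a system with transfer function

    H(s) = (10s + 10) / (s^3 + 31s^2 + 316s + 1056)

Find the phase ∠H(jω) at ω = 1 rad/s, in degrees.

∠H(j1) ≈ 27.92°

At s = j1: numerator = 10 + j10, denominator = 1025 + j315.
∠H = ∠num − ∠den = 45° − (17.083°) = 27.92°.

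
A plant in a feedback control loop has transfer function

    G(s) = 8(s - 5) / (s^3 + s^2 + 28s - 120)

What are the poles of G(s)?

s = -2 + 6j, -2 - 6j, 3

The poles are the roots of the denominator s^3 + s^2 + 28s - 120 = 0.
Trying s = 3: the polynomial evaluates to 0, so (s - 3) is a factor.
Dividing out leaves s^2 + 4s + 40 = 0.
The quadratic formula then gives s = -2 ± 6j.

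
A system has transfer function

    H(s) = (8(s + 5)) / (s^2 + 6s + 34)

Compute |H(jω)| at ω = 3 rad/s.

|H(j3)| ≈ 1.514

Substitute s = j3: numerator = 40 + j24, denominator = 25 + j18.
|H(j3)| = |40 + j24| / |25 + j18| = 46.648 / 30.806 ≈ 1.514.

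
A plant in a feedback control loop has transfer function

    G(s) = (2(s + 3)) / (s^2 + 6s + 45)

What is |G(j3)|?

|G(j3)| ≈ 0.2108

Substitute s = j3: numerator = 6 + j6, denominator = 36 + j18.
|G(j3)| = |6 + j6| / |36 + j18| = 8.4853 / 40.249 ≈ 0.2108.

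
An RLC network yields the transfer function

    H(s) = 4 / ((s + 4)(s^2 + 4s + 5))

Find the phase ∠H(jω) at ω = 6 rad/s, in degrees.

∠H(j6) ≈ 161.4°

At s = j6: numerator = 4, denominator = -268 - j90.
∠H = ∠num − ∠den = 0° − (-161.44°) = 161.4°.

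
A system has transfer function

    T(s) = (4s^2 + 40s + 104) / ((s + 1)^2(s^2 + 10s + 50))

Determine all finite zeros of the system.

Set the numerator to zero: 4s^2 + 40s + 104 = 0, i.e. 4·(s^2 + 10s + 26) = 0.
Factoring: (s^2 + 10s + 26) = 0.

s = -5 ± j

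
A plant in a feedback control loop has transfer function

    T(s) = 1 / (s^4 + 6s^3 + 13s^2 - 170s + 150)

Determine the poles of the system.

s = -5 ± 5j, 3, 1

The poles are the roots of the denominator s^4 + 6s^3 + 13s^2 - 170s + 150 = 0.
Trying s = 3: the polynomial evaluates to 0, so (s - 3) is a factor.
Dividing out leaves s^3 + 9s^2 + 40s - 50 = 0.
This factors further as (s^2 + 10s + 50)(s - 1) = 0.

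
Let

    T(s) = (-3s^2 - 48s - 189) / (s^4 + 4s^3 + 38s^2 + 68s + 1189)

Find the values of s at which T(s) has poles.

The poles are the roots of the denominator s^4 + 4s^3 + 38s^2 + 68s + 1189 = 0.
No real roots exist; factor into two real quadratics: (s^2 - 4s + 29)(s^2 + 8s + 41) = 0.
Each quadratic gives a conjugate pair via the quadratic formula.

s = 2 ± 5j, -4 ± 5j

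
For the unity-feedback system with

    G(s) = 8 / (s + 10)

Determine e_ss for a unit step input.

e_ss = 0.5556

G(s) has no poles at the origin.
This is a Type 0 system. Kp = lim_{s→0} G(s) = 8/10 = 4/5.
e_ss = 1/(1 + Kp) = 1/(1 + 4/5) = 5/9 ≈ 0.5556.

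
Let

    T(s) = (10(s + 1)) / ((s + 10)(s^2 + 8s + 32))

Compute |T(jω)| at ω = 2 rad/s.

Substitute s = j2: numerator = 10 + j20, denominator = 248 + j216.
|T(j2)| = |10 + j20| / |248 + j216| = 22.361 / 328.88 ≈ 0.06799.

|T(j2)| ≈ 0.06799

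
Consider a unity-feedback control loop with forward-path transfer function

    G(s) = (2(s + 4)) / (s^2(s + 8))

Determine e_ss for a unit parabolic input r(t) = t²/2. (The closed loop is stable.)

G(s) has 2 poles at the origin.
This is a Type 2 system. Ka = lim_{s→0} s^2·G(s) = 8/8 = 1.
e_ss = 1/Ka = 1/(1) = 1.

e_ss = 1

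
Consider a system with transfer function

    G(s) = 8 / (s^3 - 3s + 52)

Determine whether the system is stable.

The denominator s^3 - 3s + 52 factors as (s + 4)(s^2 - 4s + 13), giving poles at s = -4, 2 ± 3j.
Since the pole(s) at s = 2 ± 3j lie in the right half-plane, the system is unstable.

unstable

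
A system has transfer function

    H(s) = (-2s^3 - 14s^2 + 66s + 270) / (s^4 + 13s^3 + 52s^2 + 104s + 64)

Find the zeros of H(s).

Set the numerator to zero: -2s^3 - 14s^2 + 66s + 270 = 0, i.e. -2·(s^3 + 7s^2 - 33s - 135) = 0.
Factoring: (s + 9)(s + 3)(s - 5) = 0.

s = -9, -3, 5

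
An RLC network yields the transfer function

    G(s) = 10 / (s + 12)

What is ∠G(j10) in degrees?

∠G(j10) ≈ -39.81°

At s = j10: numerator = 10, denominator = 12 + j10.
∠G = ∠num − ∠den = 0° − (39.806°) = -39.81°.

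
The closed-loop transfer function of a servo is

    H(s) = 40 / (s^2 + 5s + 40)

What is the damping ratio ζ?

ζ ≈ 0.3953

Compare the denominator to the standard form s^2 + 2ζωₙs + ωₙ².
ωₙ² = 40, so ωₙ = √40 ≈ 6.325 rad/s.
2ζωₙ = 5, so ζ = 5/(2·√40) ≈ 0.3953.
With ζ = 0.3953 the response is underdamped.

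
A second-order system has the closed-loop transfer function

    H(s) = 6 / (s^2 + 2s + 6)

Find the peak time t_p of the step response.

Comparing s^2 + 2s + 6 to s^2 + 2ζωₙs + ωₙ²: ωₙ = √6 ≈ 2.449 rad/s and ζ = 2/(2·√6) ≈ 0.4082.
ζωₙ = 2/2 = 1, so ω_d = ωₙ√(1−ζ²) = √(ωₙ² − (ζωₙ)²) = √(6 − 1²) = √5 ≈ 2.236 rad/s.
t_p = π/ω_d = π/2.236 ≈ 1.405 s.

t_p ≈ 1.405 s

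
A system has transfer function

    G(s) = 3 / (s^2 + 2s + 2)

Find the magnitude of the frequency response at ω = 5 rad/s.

|G(j5)| ≈ 0.1196

Substitute s = j5: numerator = 3, denominator = -23 + j10.
|G(j5)| = |3| / |-23 + j10| = 3 / 25.080 ≈ 0.1196.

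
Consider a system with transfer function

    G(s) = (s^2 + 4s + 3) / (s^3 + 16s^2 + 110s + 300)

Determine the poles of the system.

s = -5 ± 5j, -6

The poles are the roots of the denominator s^3 + 16s^2 + 110s + 300 = 0.
Trying s = -6: the polynomial evaluates to 0, so (s + 6) is a factor.
Dividing out leaves s^2 + 10s + 50 = 0.
The quadratic formula then gives s = -5 ± 5j.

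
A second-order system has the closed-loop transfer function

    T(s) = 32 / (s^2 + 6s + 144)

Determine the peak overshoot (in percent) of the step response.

Comparing s^2 + 6s + 144 to s^2 + 2ζωₙs + ωₙ²: ωₙ = 12 rad/s and ζ = 6/(2·12) = 0.25.
%OS = 100·exp(−πζ/√(1−ζ²)) = 100·exp(−π·0.25/√(1−0.25²)) ≈ 44.4%.

%OS ≈ 44.4%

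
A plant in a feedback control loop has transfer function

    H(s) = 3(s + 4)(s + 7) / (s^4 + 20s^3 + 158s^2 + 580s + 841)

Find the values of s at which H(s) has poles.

The poles are the roots of the denominator s^4 + 20s^3 + 158s^2 + 580s + 841 = 0.
No real roots exist; factor into two real quadratics: (s^2 + 10s + 29)(s^2 + 10s + 29) = 0.
Each quadratic gives a conjugate pair via the quadratic formula.

s = -5 ± 2j, -5 ± 2j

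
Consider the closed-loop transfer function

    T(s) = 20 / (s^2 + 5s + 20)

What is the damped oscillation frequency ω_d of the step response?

Comparing s^2 + 5s + 20 to s^2 + 2ζωₙs + ωₙ²: ωₙ = √20 ≈ 4.472 rad/s and ζ = 5/(2·√20) ≈ 0.5590.
ζωₙ = 5/2 = 2.5, so ω_d = ωₙ√(1−ζ²) = √(ωₙ² − (ζωₙ)²) = √(20 − 2.5²) = √13.75 ≈ 3.708 rad/s.

ω_d ≈ 3.708 rad/s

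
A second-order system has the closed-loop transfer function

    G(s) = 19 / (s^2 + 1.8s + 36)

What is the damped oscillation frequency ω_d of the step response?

Comparing s^2 + 1.8s + 36 to s^2 + 2ζωₙs + ωₙ²: ωₙ = 6 rad/s and ζ = 1.8/(2·6) = 0.15.
ζωₙ = 1.8/2 = 0.9, so ω_d = ωₙ√(1−ζ²) = √(ωₙ² − (ζωₙ)²) = √(36 − 0.9²) = √35.19 ≈ 5.932 rad/s.

ω_d ≈ 5.932 rad/s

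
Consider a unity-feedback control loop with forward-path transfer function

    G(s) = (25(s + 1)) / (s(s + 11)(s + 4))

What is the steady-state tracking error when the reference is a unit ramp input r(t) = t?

G(s) has one pole at the origin.
This is a Type 1 system. Kv = lim_{s→0} s·G(s) = 25/44.
e_ss = 1/Kv = 1/(25/44) = 44/25 ≈ 1.760.

e_ss = 1.760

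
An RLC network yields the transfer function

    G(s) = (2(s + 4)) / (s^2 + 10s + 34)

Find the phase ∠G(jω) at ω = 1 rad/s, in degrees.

∠G(j1) ≈ -2.822°

At s = j1: numerator = 8 + j2, denominator = 33 + j10.
∠G = ∠num − ∠den = 14.036° − (16.858°) = -2.822°.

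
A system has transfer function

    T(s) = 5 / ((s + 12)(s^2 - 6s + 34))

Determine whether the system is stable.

The poles can be read from the denominator factors: s = -12, 3 ± 5j.
Since the pole(s) at s = 3 + 5j, 3 - 5j lie in the right half-plane, the system is unstable.

unstable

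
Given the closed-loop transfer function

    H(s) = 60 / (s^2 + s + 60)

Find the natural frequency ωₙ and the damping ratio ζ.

ωₙ ≈ 7.746 rad/s, ζ ≈ 0.06455

Compare the denominator to the standard form s^2 + 2ζωₙs + ωₙ².
ωₙ² = 60, so ωₙ = √60 ≈ 7.746 rad/s.
2ζωₙ = 1, so ζ = 1/(2·√60) ≈ 0.06455.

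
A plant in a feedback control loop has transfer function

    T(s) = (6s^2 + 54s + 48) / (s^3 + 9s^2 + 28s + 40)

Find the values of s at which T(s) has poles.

The poles are the roots of the denominator s^3 + 9s^2 + 28s + 40 = 0.
Trying s = -5: the polynomial evaluates to 0, so (s + 5) is a factor.
Dividing out leaves s^2 + 4s + 8 = 0.
The quadratic formula then gives s = -2 ± 2j.

s = -2 + 2j, -2 - 2j, -5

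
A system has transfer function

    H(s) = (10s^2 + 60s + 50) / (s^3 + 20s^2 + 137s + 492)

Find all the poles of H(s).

s = -4 + 5j, -4 - 5j, -12

The poles are the roots of the denominator s^3 + 20s^2 + 137s + 492 = 0.
Trying s = -12: the polynomial evaluates to 0, so (s + 12) is a factor.
Dividing out leaves s^2 + 8s + 41 = 0.
The quadratic formula then gives s = -4 ± 5j.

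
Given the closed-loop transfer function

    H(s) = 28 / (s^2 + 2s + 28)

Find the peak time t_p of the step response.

Comparing s^2 + 2s + 28 to s^2 + 2ζωₙs + ωₙ²: ωₙ = √28 ≈ 5.292 rad/s and ζ = 2/(2·√28) ≈ 0.1890.
ζωₙ = 2/2 = 1, so ω_d = ωₙ√(1−ζ²) = √(ωₙ² − (ζωₙ)²) = √(28 − 1²) = √27 ≈ 5.196 rad/s.
t_p = π/ω_d = π/5.196 ≈ 0.6046 s.

t_p ≈ 0.6046 s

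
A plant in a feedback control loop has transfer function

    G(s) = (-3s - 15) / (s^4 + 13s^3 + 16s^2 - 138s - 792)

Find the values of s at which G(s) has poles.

s = 4, -11, -3 + 3j, -3 - 3j

The poles are the roots of the denominator s^4 + 13s^3 + 16s^2 - 138s - 792 = 0.
Trying s = 4: the polynomial evaluates to 0, so (s - 4) is a factor.
Dividing out leaves s^3 + 17s^2 + 84s + 198 = 0.
This factors further as (s + 11)(s^2 + 6s + 18) = 0.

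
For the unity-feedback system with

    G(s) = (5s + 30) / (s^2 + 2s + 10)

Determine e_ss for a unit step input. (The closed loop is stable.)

G(s) has no poles at the origin.
This is a Type 0 system. Kp = lim_{s→0} G(s) = 30/10 = 3.
e_ss = 1/(1 + Kp) = 1/(1 + 3) = 1/4 ≈ 0.2500.

e_ss = 0.2500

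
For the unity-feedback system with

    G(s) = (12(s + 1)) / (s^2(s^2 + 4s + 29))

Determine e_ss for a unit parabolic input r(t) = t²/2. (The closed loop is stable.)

e_ss = 2.417

G(s) has 2 poles at the origin.
This is a Type 2 system. Ka = lim_{s→0} s^2·G(s) = 12/29.
e_ss = 1/Ka = 1/(12/29) = 29/12 ≈ 2.417.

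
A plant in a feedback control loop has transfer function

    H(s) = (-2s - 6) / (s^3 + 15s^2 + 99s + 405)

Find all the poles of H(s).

The poles are the roots of the denominator s^3 + 15s^2 + 99s + 405 = 0.
Trying s = -9: the polynomial evaluates to 0, so (s + 9) is a factor.
Dividing out leaves s^2 + 6s + 45 = 0.
The quadratic formula then gives s = -3 ± 6j.

s = -3 ± 6j, -9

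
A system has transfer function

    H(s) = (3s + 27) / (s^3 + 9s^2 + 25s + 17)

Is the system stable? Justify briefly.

The denominator s^3 + 9s^2 + 25s + 17 factors as (s^2 + 8s + 17)(s + 1), giving poles at s = -4 ± j, -1.
Since all poles lie strictly in the left half-plane, the system is stable.

stable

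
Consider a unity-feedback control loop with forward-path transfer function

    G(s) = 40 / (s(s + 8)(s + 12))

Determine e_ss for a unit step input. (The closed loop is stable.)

G(s) has one pole at the origin.
This is a Type 1 system; for a step input the steady-state error is zero.

e_ss = 0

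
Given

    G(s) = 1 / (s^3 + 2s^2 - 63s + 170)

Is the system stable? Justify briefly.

unstable

The denominator s^3 + 2s^2 - 63s + 170 factors as (s + 10)(s^2 - 8s + 17), giving poles at s = -10, 4 + j, 4 - j.
Since the pole(s) at s = 4 ± j lie in the right half-plane, the system is unstable.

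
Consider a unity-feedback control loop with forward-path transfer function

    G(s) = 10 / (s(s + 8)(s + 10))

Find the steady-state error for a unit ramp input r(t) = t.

e_ss = 8

G(s) has one pole at the origin.
This is a Type 1 system. Kv = lim_{s→0} s·G(s) = 10/80 = 1/8.
e_ss = 1/Kv = 1/(1/8) = 8.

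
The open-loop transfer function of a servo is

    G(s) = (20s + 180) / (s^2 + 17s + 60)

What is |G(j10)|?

Substitute s = j10: numerator = 180 + j200, denominator = -40 + j170.
|G(j10)| = |180 + j200| / |-40 + j170| = 269.07 / 174.64 ≈ 1.541.

|G(j10)| ≈ 1.541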